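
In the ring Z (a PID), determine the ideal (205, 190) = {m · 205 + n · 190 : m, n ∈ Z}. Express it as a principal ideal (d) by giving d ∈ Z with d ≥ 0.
In the PID Z, (a, b) is generated by gcd(a, b). Compute gcd(205, 190) with the extended Euclidean algorithm, tracking rows (r, s, t) with s·205 + t·190 = r:
  row A: (205, 1, 0)   [1·205 + 0·190 = 205]
  row B: (190, 0, 1)   [0·205 + 1·190 = 190]
  205 = 1·190 + 15   → row C = row A − 1·row B = (15, 1, −1)   [check: 1·205 − 1·190 = 15]
  190 = 12·15 + 10   → row D = row B − 12·row C = (10, −12, 13)   [check: −12·205 + 13·190 = 10]
  15 = 1·10 + 5   → row E = row C − 1·row D = (5, 13, −14)   [check: 13·205 − 14·190 = 5]
  10 = 2·5 + 0   → remainder 0, stop. gcd = 5 (last nonzero row E).
So gcd(205, 190) = 5, with Bézout identity 13·205 − 14·190 = 5. Containment (⊇): the Bézout identity exhibits 5 as an element of (205, 190), giving (5) ⊆ (205, 190). Containment (⊆): since 5 | 205 and 5 | 190 (205 = 5·41, 190 = 5·38), every Z-linear combination of 205 and 190 is divisible by 5, so (205, 190) ⊆ (5). Therefore (205, 190) = (5), d = 5.

Final answer: (205, 190) = (5); d = 5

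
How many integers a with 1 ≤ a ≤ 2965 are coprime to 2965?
2368

The number of a ∈ {1, ..., 2965} with gcd(a, 2965) = 1 is by definition Euler's totient φ(2965). φ is multiplicative, with φ(p^e) = p^e − p^(e−1). Factorise 2965 = 5 · 593. Then
  φ(2965) = (5 − 1) · (593 − 1) = 4 · 592 = 2368.
So there are 2368 such integers.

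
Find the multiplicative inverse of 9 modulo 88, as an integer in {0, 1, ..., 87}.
9^(−1) ≡ 49 (mod 88)

Apply the extended Euclidean algorithm to (88, 9), tracking rows (r, s, t) with s·88 + t·9 = r. Each division r_prev = q·r_cur + r_new produces the new row as (previous row) − q·(current row):
  row A: (88, 1, 0)   [1·88 + 0·9 = 88]
  row B: (9, 0, 1)   [0·88 + 1·9 = 9]
  88 = 9·9 + 7   → row C = row A − 9·row B = (7, 1, −9)   [check: 1·88 − 9·9 = 7]
  9 = 1·7 + 2   → row D = row B − 1·row C = (2, −1, 10)   [check: −1·88 + 10·9 = 2]
  7 = 3·2 + 1   → row E = row C − 3·row D = (1, 4, −39)   [check: 4·88 − 39·9 = 1]
  2 = 2·1 + 0   → remainder 0, stop. gcd = 1 (last nonzero row E).
The gcd is 1, so 9 is invertible mod 88. The last nonzero row gives 4·88 − 39·9 = 1, so t = −39. So 9^(−1) ≡ −39 ≡ 49 (mod 88). Verify: 9 · 49 = 441 ≡ 1 (mod 88). ✓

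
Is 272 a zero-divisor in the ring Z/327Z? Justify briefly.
NO

gcd(272, 327) = 1, so 272 is a unit in Z/327Z (it has a multiplicative inverse). A unit cannot be a zero-divisor: if 272·b ≡ 0 then multiplying both sides by 272^(−1) gives b ≡ 0. So 272 is not a zero-divisor.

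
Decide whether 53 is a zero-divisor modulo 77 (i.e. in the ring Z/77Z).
gcd(53, 77) = 1, so 53 is a unit in Z/77Z (it has a multiplicative inverse). A unit cannot be a zero-divisor: if 53·b ≡ 0 then multiplying both sides by 53^(−1) gives b ≡ 0. So 53 is not a zero-divisor.

Final answer: NO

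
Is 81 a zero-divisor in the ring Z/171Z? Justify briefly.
gcd(81, 171) = 9 > 1, so 81 is not a unit in Z/171Z. In Z/nZ every nonzero non-unit is a zero-divisor: explicitly, take b = 171/gcd = 19 ≠ 0 (mod 171); then 81·19 = 1539 = 9·171, i.e. 81·19 ≡ 0 (mod 171). So 81 is a zero-divisor.

Final answer: YES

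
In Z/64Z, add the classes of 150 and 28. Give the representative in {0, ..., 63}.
Reduce the summands first: 150 ≡ 22 (mod 64), so 150 + 28 ≡ 22 + 28 (mod 64). 22 + 28 = 50; 50 = 0·64 + 50, so (150 + 28) mod 64 = 50.

Final answer: 50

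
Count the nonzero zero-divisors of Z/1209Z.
In Z/1209Z each nonzero element is either a unit (gcd with 1209 is 1) or a zero-divisor (gcd > 1). The number of units is φ(1209): factorise 1209 = 3 · 13 · 31, so φ(1209) = (3 − 1) · (13 − 1) · (31 − 1) = 2 · 12 · 30 = 720. The nonzero elements number 1209 − 1 = 1208. Hence the nonzero zero-divisors number 1208 − 720 = 488.

Final answer: Z/1209Z has 488 nonzero zero-divisors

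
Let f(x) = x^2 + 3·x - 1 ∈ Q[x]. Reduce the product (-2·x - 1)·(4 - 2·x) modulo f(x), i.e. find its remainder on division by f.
First multiply in Q[x] without reducing: a · b = 4·x^2 - 6·x - 4. Now divide by f(x) = x^2 + 3·x - 1, eliminating the leading term at each step:
  leading term 4·x^2: subtract (4)·f(x) = 4·x^2 + 12·x - 4, leaving -18·x
The degree is now < 2, so this is the remainder. Hence a · b ≡ -18·x in Q[x]/(f).

Final answer: a · b ≡ -18·x (mod f(x))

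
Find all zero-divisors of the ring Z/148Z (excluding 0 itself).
An element a ∈ Z/148Z (with a ≠ 0) is a zero-divisor iff gcd(a, 148) > 1 (because a is a unit precisely when gcd(a, n) = 1, and in Z/nZ every nonzero, non-unit element is a zero-divisor). Scan a = 1, ..., 147 and keep those with gcd(a, 148) > 1:
  gcd(2, 148) = 2, gcd(4, 148) = 4, gcd(6, 148) = 2, gcd(8, 148) = 4, gcd(10, 148) = 2, gcd(12, 148) = 4, gcd(14, 148) = 2, gcd(16, 148) = 4, gcd(18, 148) = 2, gcd(20, 148) = 4, gcd(22, 148) = 2, gcd(24, 148) = 4, gcd(26, 148) = 2, gcd(28, 148) = 4, gcd(30, 148) = 2, gcd(32, 148) = 4, gcd(34, 148) = 2, gcd(36, 148) = 4, gcd(37, 148) = 37, gcd(38, 148) = 2, gcd(40, 148) = 4, gcd(42, 148) = 2, gcd(44, 148) = 4, gcd(46, 148) = 2, gcd(48, 148) = 4, gcd(50, 148) = 2, gcd(52, 148) = 4, gcd(54, 148) = 2, gcd(56, 148) = 4, gcd(58, 148) = 2, gcd(60, 148) = 4, gcd(62, 148) = 2, gcd(64, 148) = 4, gcd(66, 148) = 2, gcd(68, 148) = 4, gcd(70, 148) = 2, gcd(72, 148) = 4, gcd(74, 148) = 74, gcd(76, 148) = 4, gcd(78, 148) = 2, gcd(80, 148) = 4, gcd(82, 148) = 2, gcd(84, 148) = 4, gcd(86, 148) = 2, gcd(88, 148) = 4, gcd(90, 148) = 2, gcd(92, 148) = 4, gcd(94, 148) = 2, gcd(96, 148) = 4, gcd(98, 148) = 2, gcd(100, 148) = 4, gcd(102, 148) = 2, gcd(104, 148) = 4, gcd(106, 148) = 2, gcd(108, 148) = 4, gcd(110, 148) = 2, gcd(111, 148) = 37, gcd(112, 148) = 4, gcd(114, 148) = 2, gcd(116, 148) = 4, gcd(118, 148) = 2, gcd(120, 148) = 4, gcd(122, 148) = 2, gcd(124, 148) = 4, gcd(126, 148) = 2, gcd(128, 148) = 4, gcd(130, 148) = 2, gcd(132, 148) = 4, gcd(134, 148) = 2, gcd(136, 148) = 4, gcd(138, 148) = 2, gcd(140, 148) = 4, gcd(142, 148) = 2, gcd(144, 148) = 4, gcd(146, 148) = 2.
All other a ∈ {1, ..., 147} have gcd(a, 148) = 1 and are units. So the nonzero zero-divisors are exactly the 75 values of a appearing in this scan.

Final answer: nonzero zero-divisors of Z/148Z = {2, 4, 6, 8, 10, 12, 14, 16, 18, 20, 22, 24, 26, 28, 30, 32, 34, 36, 37, 38, 40, 42, 44, 46, 48, 50, 52, 54, 56, 58, 60, 62, 64, 66, 68, 70, 72, 74, 76, 78, 80, 82, 84, 86, 88, 90, 92, 94, 96, 98, 100, 102, 104, 106, 108, 110, 111, 112, 114, 116, 118, 120, 122, 124, 126, 128, 130, 132, 134, 136, 138, 140, 142, 144, 146}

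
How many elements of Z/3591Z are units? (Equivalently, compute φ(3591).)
Z/3591Z has φ(3591) = 1944 units

An element a ∈ Z/3591Z is a unit iff gcd(a, 3591) = 1, so the number of units is φ(3591). φ is multiplicative, with φ(p^e) = p^e − p^(e−1). Factorise 3591 = 3^3 · 7 · 19. Then
  φ(3591) = (3^3 − 3^2) · (7 − 1) · (19 − 1) = 18 · 6 · 18 = 1944.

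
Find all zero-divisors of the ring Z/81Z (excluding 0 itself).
An element a ∈ Z/81Z (with a ≠ 0) is a zero-divisor iff gcd(a, 81) > 1 (because a is a unit precisely when gcd(a, n) = 1, and in Z/nZ every nonzero, non-unit element is a zero-divisor). Scan a = 1, ..., 80 and keep those with gcd(a, 81) > 1:
  gcd(3, 81) = 3, gcd(6, 81) = 3, gcd(9, 81) = 9, gcd(12, 81) = 3, gcd(15, 81) = 3, gcd(18, 81) = 9, gcd(21, 81) = 3, gcd(24, 81) = 3, gcd(27, 81) = 27, gcd(30, 81) = 3, gcd(33, 81) = 3, gcd(36, 81) = 9, gcd(39, 81) = 3, gcd(42, 81) = 3, gcd(45, 81) = 9, gcd(48, 81) = 3, gcd(51, 81) = 3, gcd(54, 81) = 27, gcd(57, 81) = 3, gcd(60, 81) = 3, gcd(63, 81) = 9, gcd(66, 81) = 3, gcd(69, 81) = 3, gcd(72, 81) = 9, gcd(75, 81) = 3, gcd(78, 81) = 3.
All other a ∈ {1, ..., 80} have gcd(a, 81) = 1 and are units. So the nonzero zero-divisors are exactly the 26 values of a appearing in this scan.

Final answer: nonzero zero-divisors of Z/81Z = {3, 6, 9, 12, 15, 18, 21, 24, 27, 30, 33, 36, 39, 42, 45, 48, 51, 54, 57, 60, 63, 66, 69, 72, 75, 78}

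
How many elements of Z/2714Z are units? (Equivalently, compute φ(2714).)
An element a ∈ Z/2714Z is a unit iff gcd(a, 2714) = 1, so the number of units is φ(2714). φ is multiplicative, with φ(p^e) = p^e − p^(e−1). Factorise 2714 = 2 · 23 · 59. Then
  φ(2714) = (2 − 1) · (23 − 1) · (59 − 1) = 1 · 22 · 58 = 1276.

Final answer: Z/2714Z has φ(2714) = 1276 units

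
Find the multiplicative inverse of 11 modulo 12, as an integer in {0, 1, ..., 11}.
Apply the extended Euclidean algorithm to (12, 11), tracking rows (r, s, t) with s·12 + t·11 = r. Each division r_prev = q·r_cur + r_new produces the new row as (previous row) − q·(current row):
  row A: (12, 1, 0)   [1·12 + 0·11 = 12]
  row B: (11, 0, 1)   [0·12 + 1·11 = 11]
  12 = 1·11 + 1   → row C = row A − 1·row B = (1, 1, −1)   [check: 1·12 − 1·11 = 1]
  11 = 11·1 + 0   → remainder 0, stop. gcd = 1 (last nonzero row C).
The gcd is 1, so 11 is invertible mod 12. The last nonzero row gives 1·12 − 1·11 = 1, so t = −1. So 11^(−1) ≡ −1 ≡ 11 (mod 12). Verify: 11 · 11 = 121 ≡ 1 (mod 12). ✓

Final answer: 11^(−1) ≡ 11 (mod 12)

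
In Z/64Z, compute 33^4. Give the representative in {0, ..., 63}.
Use repeated squaring. Binary(4) = 100. Walk through the bits of the exponent 4 left-to-right: at each bit after the leading one, square the running value, then multiply by 33 if the bit is 1 (always reducing mod 64):
  bit 1 = 1 (leading): start with 33.
  bit 2 = 0: square 33^2 = 1089 ≡ 1 (mod 64).
  bit 3 = 0: square 1^2 = 1 (mod 64).
Final value: 33^4 ≡ 1 (mod 64).

Final answer: 1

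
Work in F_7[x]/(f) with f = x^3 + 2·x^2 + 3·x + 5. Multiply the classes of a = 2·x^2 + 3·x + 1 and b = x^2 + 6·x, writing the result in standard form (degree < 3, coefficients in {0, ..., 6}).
a · b ≡ 5·x^2 + 5·x + 1 (mod f(x))

Multiply as integer polynomials: a · b = 2·x^4 + 15·x^3 + 19·x^2 + 6·x. Reducing coefficients mod 7: a · b ≡ 2·x^4 + x^3 + 5·x^2 + 6·x. Now divide by f(x) = x^3 + 2·x^2 + 3·x + 5 in F_7[x], eliminating the leading term at each step:
  leading term 2·x^4: subtract (2·x)·f(x) = 2·x^4 + 4·x^3 + 6·x^2 + 3·x, leaving 4·x^3 + 6·x^2 + 3·x (coefficients mod 7)
  leading term 4·x^3: subtract (4)·f(x) = 4·x^3 + x^2 + 5·x + 6, leaving 5·x^2 + 5·x + 1 (coefficients mod 7)
The degree is now < 3, so this is the remainder. Hence a · b ≡ 5·x^2 + 5·x + 1 in F_7[x]/(f).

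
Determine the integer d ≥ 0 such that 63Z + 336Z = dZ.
(63, 336) = (21); d = 21

In the PID Z, (a, b) is generated by gcd(a, b). Compute gcd(336, 63) with the extended Euclidean algorithm, tracking rows (r, s, t) with s·336 + t·63 = r:
  row A: (336, 1, 0)   [1·336 + 0·63 = 336]
  row B: (63, 0, 1)   [0·336 + 1·63 = 63]
  336 = 5·63 + 21   → row C = row A − 5·row B = (21, 1, −5)   [check: 1·336 − 5·63 = 21]
  63 = 3·21 + 0   → remainder 0, stop. gcd = 21 (last nonzero row C).
So gcd(63, 336) = 21, with Bézout identity 1·336 − 5·63 = 21. Containment (⊇): the Bézout identity exhibits 21 as an element of (63, 336), giving (21) ⊆ (63, 336). Containment (⊆): since 21 | 63 and 21 | 336 (63 = 21·3, 336 = 21·16), every Z-linear combination of 63 and 336 is divisible by 21, so (63, 336) ⊆ (21). Therefore (63, 336) = (21), d = 21.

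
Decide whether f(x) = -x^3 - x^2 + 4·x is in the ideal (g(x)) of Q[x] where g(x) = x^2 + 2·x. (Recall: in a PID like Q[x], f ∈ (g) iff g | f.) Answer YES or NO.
NO

In Q[x] the ideal (g) consists of all multiples of g, so f ∈ (g) iff g | f, i.e. iff the remainder of f on division by g is 0. Divide f by g (g is monic, so eliminate the leading term of the running remainder at each step):
  leading term -x^3: subtract (-x)·g(x) = -x^3 - 2·x^2, leaving x^2 + 4·x
  leading term x^2: subtract (1)·g(x) = x^2 + 2·x, leaving 2·x
The remainder r(x) = 2·x ≠ 0 (and deg r < deg g), so g ∤ f, i.e. f ∉ (g).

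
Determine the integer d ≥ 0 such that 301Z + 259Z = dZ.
(301, 259) = (7); d = 7

In the PID Z, (a, b) is generated by gcd(a, b). Compute gcd(301, 259) with the extended Euclidean algorithm, tracking rows (r, s, t) with s·301 + t·259 = r:
  row A: (301, 1, 0)   [1·301 + 0·259 = 301]
  row B: (259, 0, 1)   [0·301 + 1·259 = 259]
  301 = 1·259 + 42   → row C = row A − 1·row B = (42, 1, −1)   [check: 1·301 − 1·259 = 42]
  259 = 6·42 + 7   → row D = row B − 6·row C = (7, −6, 7)   [check: −6·301 + 7·259 = 7]
  42 = 6·7 + 0   → remainder 0, stop. gcd = 7 (last nonzero row D).
So gcd(301, 259) = 7, with Bézout identity −6·301 + 7·259 = 7. Containment (⊇): the Bézout identity exhibits 7 as an element of (301, 259), giving (7) ⊆ (301, 259). Containment (⊆): since 7 | 301 and 7 | 259 (301 = 7·43, 259 = 7·37), every Z-linear combination of 301 and 259 is divisible by 7, so (301, 259) ⊆ (7). Therefore (301, 259) = (7), d = 7.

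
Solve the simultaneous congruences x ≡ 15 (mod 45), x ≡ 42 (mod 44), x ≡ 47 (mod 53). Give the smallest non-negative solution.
x ≡ 54690 (mod 104940); the representative in [0, 104940) is 54690

The moduli 45, 44, 53 are pairwise coprime, so by the CRT there is a unique solution mod 45·44·53 = 104940.
Solve by successive substitution. Start with x ≡ 15 (mod 45).
  Combine with x ≡ 42 (mod 44): write x = 15 + 45·t and require 15 + 45·t ≡ 42 (mod 44), i.e. 45·t ≡ 42 − 15 ≡ 27 (mod 44). Since 45^(−1) ≡ 1 (mod 44) (45 ≡ 1 (mod 44)), t ≡ 1·27 ≡ 27 (mod 44). So x ≡ 15 + 45·27 = 1230 (mod 1980).
  Combine with x ≡ 47 (mod 53): write x = 1230 + 1980·t and require 1230 + 1980·t ≡ 47 (mod 53), i.e. 1980·t ≡ 47 − 1230 ≡ 36 (mod 53). Since 1980^(−1) ≡ 14 (mod 53) (1980 ≡ 19 (mod 53)), t ≡ 14·36 ≡ 27 (mod 53). So x ≡ 1230 + 1980·27 = 54690 (mod 104940).
Unique solution in [0, 104940): x = 54690.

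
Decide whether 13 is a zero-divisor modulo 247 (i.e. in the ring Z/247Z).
YES

gcd(13, 247) = 13 > 1, so 13 is not a unit in Z/247Z. In Z/nZ every nonzero non-unit is a zero-divisor: explicitly, take b = 247/gcd = 19 ≠ 0 (mod 247); then 13·19 = 247 = 1·247, i.e. 13·19 ≡ 0 (mod 247). So 13 is a zero-divisor.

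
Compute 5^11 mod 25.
0

Use repeated squaring. Binary(11) = 1011. Walk through the bits of the exponent 11 left-to-right: at each bit after the leading one, square the running value, then multiply by 5 if the bit is 1 (always reducing mod 25):
  bit 1 = 1 (leading): start with 5.
  bit 2 = 0: square 5^2 = 25 ≡ 0 (mod 25).
  bit 3 = 1: square 0^2 = 0; bit is 1, so multiply 0·5 = 0 (mod 25).
  bit 4 = 1: square 0^2 = 0; bit is 1, so multiply 0·5 = 0 (mod 25).
Final value: 5^11 ≡ 0 (mod 25).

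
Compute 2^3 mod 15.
Use repeated squaring. Binary(3) = 11. Walk through the bits of the exponent 3 left-to-right: at each bit after the leading one, square the running value, then multiply by 2 if the bit is 1 (always reducing mod 15):
  bit 1 = 1 (leading): start with 2.
  bit 2 = 1: square 2^2 = 4; bit is 1, so multiply 4·2 = 8 (mod 15).
Final value: 2^3 ≡ 8 (mod 15).

Final answer: 8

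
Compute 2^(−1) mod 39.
Apply the extended Euclidean algorithm to (39, 2), tracking rows (r, s, t) with s·39 + t·2 = r. Each division r_prev = q·r_cur + r_new produces the new row as (previous row) − q·(current row):
  row A: (39, 1, 0)   [1·39 + 0·2 = 39]
  row B: (2, 0, 1)   [0·39 + 1·2 = 2]
  39 = 19·2 + 1   → row C = row A − 19·row B = (1, 1, −19)   [check: 1·39 − 19·2 = 1]
  2 = 2·1 + 0   → remainder 0, stop. gcd = 1 (last nonzero row C).
The gcd is 1, so 2 is invertible mod 39. The last nonzero row gives 1·39 − 19·2 = 1, so t = −19. So 2^(−1) ≡ −19 ≡ 20 (mod 39). Verify: 2 · 20 = 40 ≡ 1 (mod 39). ✓

Final answer: 2^(−1) ≡ 20 (mod 39)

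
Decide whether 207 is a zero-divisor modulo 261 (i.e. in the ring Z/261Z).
YES

gcd(207, 261) = 9 > 1, so 207 is not a unit in Z/261Z. In Z/nZ every nonzero non-unit is a zero-divisor: explicitly, take b = 261/gcd = 29 ≠ 0 (mod 261); then 207·29 = 6003 = 23·261, i.e. 207·29 ≡ 0 (mod 261). So 207 is a zero-divisor.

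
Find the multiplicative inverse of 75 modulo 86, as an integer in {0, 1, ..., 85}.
75^(−1) ≡ 39 (mod 86)

Apply the extended Euclidean algorithm to (86, 75), tracking rows (r, s, t) with s·86 + t·75 = r. Each division r_prev = q·r_cur + r_new produces the new row as (previous row) − q·(current row):
  row A: (86, 1, 0)   [1·86 + 0·75 = 86]
  row B: (75, 0, 1)   [0·86 + 1·75 = 75]
  86 = 1·75 + 11   → row C = row A − 1·row B = (11, 1, −1)   [check: 1·86 − 1·75 = 11]
  75 = 6·11 + 9   → row D = row B − 6·row C = (9, −6, 7)   [check: −6·86 + 7·75 = 9]
  11 = 1·9 + 2   → row E = row C − 1·row D = (2, 7, −8)   [check: 7·86 − 8·75 = 2]
  9 = 4·2 + 1   → row F = row D − 4·row E = (1, −34, 39)   [check: −34·86 + 39·75 = 1]
  2 = 2·1 + 0   → remainder 0, stop. gcd = 1 (last nonzero row F).
The gcd is 1, so 75 is invertible mod 86. The last nonzero row gives −34·86 + 39·75 = 1, so t = 39. So 75^(−1) ≡ 39 (mod 86). Verify: 75 · 39 = 2925 ≡ 1 (mod 86). ✓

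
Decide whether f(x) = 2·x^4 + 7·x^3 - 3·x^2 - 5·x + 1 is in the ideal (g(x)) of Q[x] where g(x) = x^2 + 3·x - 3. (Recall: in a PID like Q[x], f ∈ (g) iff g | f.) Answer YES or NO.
NO

In Q[x] the ideal (g) consists of all multiples of g, so f ∈ (g) iff g | f, i.e. iff the remainder of f on division by g is 0. Divide f by g (g is monic, so eliminate the leading term of the running remainder at each step):
  leading term 2·x^4: subtract (2·x^2)·g(x) = 2·x^4 + 6·x^3 - 6·x^2, leaving x^3 + 3·x^2 - 5·x + 1
  leading term x^3: subtract (x)·g(x) = x^3 + 3·x^2 - 3·x, leaving 1 - 2·x
The remainder r(x) = 1 - 2·x ≠ 0 (and deg r < deg g), so g ∤ f, i.e. f ∉ (g).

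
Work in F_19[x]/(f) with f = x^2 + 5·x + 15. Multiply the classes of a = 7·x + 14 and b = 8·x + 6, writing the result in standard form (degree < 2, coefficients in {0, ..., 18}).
a · b ≡ 7·x + 4 (mod f(x))

Multiply as integer polynomials: a · b = 56·x^2 + 154·x + 84. Reducing coefficients mod 19: a · b ≡ 18·x^2 + 2·x + 8. Now divide by f(x) = x^2 + 5·x + 15 in F_19[x], eliminating the leading term at each step:
  leading term 18·x^2: subtract (18)·f(x) = 18·x^2 + 14·x + 4, leaving 7·x + 4 (coefficients mod 19)
The degree is now < 2, so this is the remainder. Hence a · b ≡ 7·x + 4 in F_19[x]/(f).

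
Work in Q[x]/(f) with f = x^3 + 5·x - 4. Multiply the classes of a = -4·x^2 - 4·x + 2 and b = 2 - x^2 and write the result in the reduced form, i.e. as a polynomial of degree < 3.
a · b ≡ -30·x^2 - 12·x + 20 (mod f(x))

First multiply in Q[x] without reducing: a · b = 4·x^4 + 4·x^3 - 10·x^2 - 8·x + 4. Now divide by f(x) = x^3 + 5·x - 4, eliminating the leading term at each step:
  leading term 4·x^4: subtract (4·x)·f(x) = 4·x^4 + 20·x^2 - 16·x, leaving 4·x^3 - 30·x^2 + 8·x + 4
  leading term 4·x^3: subtract (4)·f(x) = 4·x^3 + 20·x - 16, leaving -30·x^2 - 12·x + 20
The degree is now < 3, so this is the remainder. Hence a · b ≡ -30·x^2 - 12·x + 20 in Q[x]/(f).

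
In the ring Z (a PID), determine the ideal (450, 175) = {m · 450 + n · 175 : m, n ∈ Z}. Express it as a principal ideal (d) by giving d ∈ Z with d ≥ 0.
In the PID Z, (a, b) is generated by gcd(a, b). Compute gcd(450, 175) with the extended Euclidean algorithm, tracking rows (r, s, t) with s·450 + t·175 = r:
  row A: (450, 1, 0)   [1·450 + 0·175 = 450]
  row B: (175, 0, 1)   [0·450 + 1·175 = 175]
  450 = 2·175 + 100   → row C = row A − 2·row B = (100, 1, −2)   [check: 1·450 − 2·175 = 100]
  175 = 1·100 + 75   → row D = row B − 1·row C = (75, −1, 3)   [check: −1·450 + 3·175 = 75]
  100 = 1·75 + 25   → row E = row C − 1·row D = (25, 2, −5)   [check: 2·450 − 5·175 = 25]
  75 = 3·25 + 0   → remainder 0, stop. gcd = 25 (last nonzero row E).
So gcd(450, 175) = 25, with Bézout identity 2·450 − 5·175 = 25. Containment (⊇): the Bézout identity exhibits 25 as an element of (450, 175), giving (25) ⊆ (450, 175). Containment (⊆): since 25 | 450 and 25 | 175 (450 = 25·18, 175 = 25·7), every Z-linear combination of 450 and 175 is divisible by 25, so (450, 175) ⊆ (25). Therefore (450, 175) = (25), d = 25.

Final answer: (450, 175) = (25); d = 25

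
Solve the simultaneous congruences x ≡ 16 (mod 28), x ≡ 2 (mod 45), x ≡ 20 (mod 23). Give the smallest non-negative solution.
The moduli 28, 45, 23 are pairwise coprime, so by the CRT there is a unique solution mod 28·45·23 = 28980.
Solve by successive substitution. Start with x ≡ 16 (mod 28).
  Combine with x ≡ 2 (mod 45): write x = 16 + 28·t and require 16 + 28·t ≡ 2 (mod 45), i.e. 28·t ≡ 2 − 16 ≡ 31 (mod 45). Since 28^(−1) ≡ 37 (mod 45), t ≡ 37·31 ≡ 22 (mod 45). So x ≡ 16 + 28·22 = 632 (mod 1260).
  Combine with x ≡ 20 (mod 23): write x = 632 + 1260·t and require 632 + 1260·t ≡ 20 (mod 23), i.e. 1260·t ≡ 20 − 632 ≡ 9 (mod 23). Since 1260^(−1) ≡ 9 (mod 23) (1260 ≡ 18 (mod 23)), t ≡ 9·9 ≡ 12 (mod 23). So x ≡ 632 + 1260·12 = 15752 (mod 28980).
Unique solution in [0, 28980): x = 15752.

Final answer: x ≡ 15752 (mod 28980); the representative in [0, 28980) is 15752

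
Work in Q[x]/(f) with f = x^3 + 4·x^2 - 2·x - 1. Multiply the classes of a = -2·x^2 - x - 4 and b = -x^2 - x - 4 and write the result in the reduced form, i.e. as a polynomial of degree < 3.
a · b ≡ 37·x^2 + 11 (mod f(x))

First multiply in Q[x] without reducing: a · b = 2·x^4 + 3·x^3 + 13·x^2 + 8·x + 16. Now divide by f(x) = x^3 + 4·x^2 - 2·x - 1, eliminating the leading term at each step:
  leading term 2·x^4: subtract (2·x)·f(x) = 2·x^4 + 8·x^3 - 4·x^2 - 2·x, leaving -5·x^3 + 17·x^2 + 10·x + 16
  leading term -5·x^3: subtract (-5)·f(x) = -5·x^3 - 20·x^2 + 10·x + 5, leaving 37·x^2 + 11
The degree is now < 3, so this is the remainder. Hence a · b ≡ 37·x^2 + 11 in Q[x]/(f).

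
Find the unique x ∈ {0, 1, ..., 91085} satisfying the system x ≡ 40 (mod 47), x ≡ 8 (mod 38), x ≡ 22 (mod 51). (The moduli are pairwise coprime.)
The moduli 47, 38, 51 are pairwise coprime, so by the CRT there is a unique solution mod 47·38·51 = 91086.
Solve by successive substitution. Start with x ≡ 40 (mod 47).
  Combine with x ≡ 8 (mod 38): write x = 40 + 47·t and require 40 + 47·t ≡ 8 (mod 38), i.e. 47·t ≡ 8 − 40 ≡ 6 (mod 38). Since 47^(−1) ≡ 17 (mod 38) (47 ≡ 9 (mod 38)), t ≡ 17·6 ≡ 26 (mod 38). So x ≡ 40 + 47·26 = 1262 (mod 1786).
  Combine with x ≡ 22 (mod 51): write x = 1262 + 1786·t and require 1262 + 1786·t ≡ 22 (mod 51), i.e. 1786·t ≡ 22 − 1262 ≡ 35 (mod 51). Since 1786^(−1) ≡ 1 (mod 51) (1786 ≡ 1 (mod 51)), t ≡ 1·35 ≡ 35 (mod 51). So x ≡ 1262 + 1786·35 = 63772 (mod 91086).
Unique solution in [0, 91086): x = 63772.

Final answer: x ≡ 63772 (mod 91086); the representative in [0, 91086) is 63772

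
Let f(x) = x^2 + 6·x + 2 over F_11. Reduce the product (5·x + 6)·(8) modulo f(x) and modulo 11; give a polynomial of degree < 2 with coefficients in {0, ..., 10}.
Multiply as integer polynomials: a · b = 40·x + 48. Reducing coefficients mod 11: a · b ≡ 7·x + 4. This already has degree < 2, so no reduction by f is needed. Hence a · b ≡ 7·x + 4 in F_11[x]/(f).

Final answer: a · b ≡ 7·x + 4 (mod f(x))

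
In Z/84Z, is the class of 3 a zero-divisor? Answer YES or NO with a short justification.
YES

gcd(3, 84) = 3 > 1, so 3 is not a unit in Z/84Z. In Z/nZ every nonzero non-unit is a zero-divisor: explicitly, take b = 84/gcd = 28 ≠ 0 (mod 84); then 3·28 = 84 = 1·84, i.e. 3·28 ≡ 0 (mod 84). So 3 is a zero-divisor.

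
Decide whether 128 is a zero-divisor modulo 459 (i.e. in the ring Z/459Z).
gcd(128, 459) = 1, so 128 is a unit in Z/459Z (it has a multiplicative inverse). A unit cannot be a zero-divisor: if 128·b ≡ 0 then multiplying both sides by 128^(−1) gives b ≡ 0. So 128 is not a zero-divisor.

Final answer: NO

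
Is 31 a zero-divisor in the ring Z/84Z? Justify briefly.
gcd(31, 84) = 1, so 31 is a unit in Z/84Z (it has a multiplicative inverse). A unit cannot be a zero-divisor: if 31·b ≡ 0 then multiplying both sides by 31^(−1) gives b ≡ 0. So 31 is not a zero-divisor.

Final answer: NO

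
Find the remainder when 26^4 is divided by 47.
42

Use repeated squaring. Binary(4) = 100. Walk through the bits of the exponent 4 left-to-right: at each bit after the leading one, square the running value, then multiply by 26 if the bit is 1 (always reducing mod 47):
  bit 1 = 1 (leading): start with 26.
  bit 2 = 0: square 26^2 = 676 ≡ 18 (mod 47).
  bit 3 = 0: square 18^2 = 324 ≡ 42 (mod 47).
Final value: 26^4 ≡ 42 (mod 47).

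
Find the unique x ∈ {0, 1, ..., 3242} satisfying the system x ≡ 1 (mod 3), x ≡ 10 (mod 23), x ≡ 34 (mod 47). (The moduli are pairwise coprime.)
x ≡ 2149 (mod 3243); the representative in [0, 3243) is 2149

The moduli 3, 23, 47 are pairwise coprime, so by the CRT there is a unique solution mod 3·23·47 = 3243.
Solve by successive substitution. Start with x ≡ 1 (mod 3).
  Combine with x ≡ 10 (mod 23): write x = 1 + 3·t and require 1 + 3·t ≡ 10 (mod 23), i.e. 3·t ≡ 10 − 1 ≡ 9 (mod 23). Since 3^(−1) ≡ 8 (mod 23), t ≡ 8·9 ≡ 3 (mod 23). So x ≡ 1 + 3·3 = 10 (mod 69).
  Combine with x ≡ 34 (mod 47): write x = 10 + 69·t and require 10 + 69·t ≡ 34 (mod 47), i.e. 69·t ≡ 34 − 10 ≡ 24 (mod 47). Since 69^(−1) ≡ 15 (mod 47) (69 ≡ 22 (mod 47)), t ≡ 15·24 ≡ 31 (mod 47). So x ≡ 10 + 69·31 = 2149 (mod 3243).
Unique solution in [0, 3243): x = 2149.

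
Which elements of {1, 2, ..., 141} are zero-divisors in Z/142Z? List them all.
An element a ∈ Z/142Z (with a ≠ 0) is a zero-divisor iff gcd(a, 142) > 1 (because a is a unit precisely when gcd(a, n) = 1, and in Z/nZ every nonzero, non-unit element is a zero-divisor). Scan a = 1, ..., 141 and keep those with gcd(a, 142) > 1:
  gcd(2, 142) = 2, gcd(4, 142) = 2, gcd(6, 142) = 2, gcd(8, 142) = 2, gcd(10, 142) = 2, gcd(12, 142) = 2, gcd(14, 142) = 2, gcd(16, 142) = 2, gcd(18, 142) = 2, gcd(20, 142) = 2, gcd(22, 142) = 2, gcd(24, 142) = 2, gcd(26, 142) = 2, gcd(28, 142) = 2, gcd(30, 142) = 2, gcd(32, 142) = 2, gcd(34, 142) = 2, gcd(36, 142) = 2, gcd(38, 142) = 2, gcd(40, 142) = 2, gcd(42, 142) = 2, gcd(44, 142) = 2, gcd(46, 142) = 2, gcd(48, 142) = 2, gcd(50, 142) = 2, gcd(52, 142) = 2, gcd(54, 142) = 2, gcd(56, 142) = 2, gcd(58, 142) = 2, gcd(60, 142) = 2, gcd(62, 142) = 2, gcd(64, 142) = 2, gcd(66, 142) = 2, gcd(68, 142) = 2, gcd(70, 142) = 2, gcd(71, 142) = 71, gcd(72, 142) = 2, gcd(74, 142) = 2, gcd(76, 142) = 2, gcd(78, 142) = 2, gcd(80, 142) = 2, gcd(82, 142) = 2, gcd(84, 142) = 2, gcd(86, 142) = 2, gcd(88, 142) = 2, gcd(90, 142) = 2, gcd(92, 142) = 2, gcd(94, 142) = 2, gcd(96, 142) = 2, gcd(98, 142) = 2, gcd(100, 142) = 2, gcd(102, 142) = 2, gcd(104, 142) = 2, gcd(106, 142) = 2, gcd(108, 142) = 2, gcd(110, 142) = 2, gcd(112, 142) = 2, gcd(114, 142) = 2, gcd(116, 142) = 2, gcd(118, 142) = 2, gcd(120, 142) = 2, gcd(122, 142) = 2, gcd(124, 142) = 2, gcd(126, 142) = 2, gcd(128, 142) = 2, gcd(130, 142) = 2, gcd(132, 142) = 2, gcd(134, 142) = 2, gcd(136, 142) = 2, gcd(138, 142) = 2, gcd(140, 142) = 2.
All other a ∈ {1, ..., 141} have gcd(a, 142) = 1 and are units. So the nonzero zero-divisors are exactly the 71 values of a appearing in this scan.

Final answer: nonzero zero-divisors of Z/142Z = {2, 4, 6, 8, 10, 12, 14, 16, 18, 20, 22, 24, 26, 28, 30, 32, 34, 36, 38, 40, 42, 44, 46, 48, 50, 52, 54, 56, 58, 60, 62, 64, 66, 68, 70, 71, 72, 74, 76, 78, 80, 82, 84, 86, 88, 90, 92, 94, 96, 98, 100, 102, 104, 106, 108, 110, 112, 114, 116, 118, 120, 122, 124, 126, 128, 130, 132, 134, 136, 138, 140}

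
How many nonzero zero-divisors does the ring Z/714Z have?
In Z/714Z each nonzero element is either a unit (gcd with 714 is 1) or a zero-divisor (gcd > 1). The number of units is φ(714): factorise 714 = 2 · 3 · 7 · 17, so φ(714) = (2 − 1) · (3 − 1) · (7 − 1) · (17 − 1) = 1 · 2 · 6 · 16 = 192. The nonzero elements number 714 − 1 = 713. Hence the nonzero zero-divisors number 713 − 192 = 521.

Final answer: Z/714Z has 521 nonzero zero-divisors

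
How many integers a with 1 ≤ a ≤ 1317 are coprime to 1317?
The number of a ∈ {1, ..., 1317} with gcd(a, 1317) = 1 is by definition Euler's totient φ(1317). φ is multiplicative, with φ(p^e) = p^e − p^(e−1). Factorise 1317 = 3 · 439. Then
  φ(1317) = (3 − 1) · (439 − 1) = 2 · 438 = 876.
So there are 876 such integers.

Final answer: 876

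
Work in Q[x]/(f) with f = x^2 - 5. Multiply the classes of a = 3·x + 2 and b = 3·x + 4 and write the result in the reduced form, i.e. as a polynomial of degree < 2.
First multiply in Q[x] without reducing: a · b = 9·x^2 + 18·x + 8. Now divide by f(x) = x^2 - 5, eliminating the leading term at each step:
  leading term 9·x^2: subtract (9)·f(x) = 9·x^2 - 45, leaving 18·x + 53
The degree is now < 2, so this is the remainder. Hence a · b ≡ 18·x + 53 in Q[x]/(f).

Final answer: a · b ≡ 18·x + 53 (mod f(x))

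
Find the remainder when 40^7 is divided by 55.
50

Use repeated squaring. Binary(7) = 111. Walk through the bits of the exponent 7 left-to-right: at each bit after the leading one, square the running value, then multiply by 40 if the bit is 1 (always reducing mod 55):
  bit 1 = 1 (leading): start with 40.
  bit 2 = 1: square 40^2 = 1600 ≡ 5; bit is 1, so multiply 5·40 = 200 ≡ 35 (mod 55).
  bit 3 = 1: square 35^2 = 1225 ≡ 15; bit is 1, so multiply 15·40 = 600 ≡ 50 (mod 55).
Final value: 40^7 ≡ 50 (mod 55).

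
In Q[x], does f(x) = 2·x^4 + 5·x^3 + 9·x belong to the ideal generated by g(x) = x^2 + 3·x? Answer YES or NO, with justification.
YES

In Q[x] the ideal (g) consists of all multiples of g, so f ∈ (g) iff g | f, i.e. iff the remainder of f on division by g is 0. Divide f by g (g is monic, so eliminate the leading term of the running remainder at each step):
  leading term 2·x^4: subtract (2·x^2)·g(x) = 2·x^4 + 6·x^3, leaving -x^3 + 9·x
  leading term -x^3: subtract (-x)·g(x) = -x^3 - 3·x^2, leaving 3·x^2 + 9·x
  leading term 3·x^2: subtract (3)·g(x) = 3·x^2 + 9·x, leaving 0
The remainder is 0, so f(x) = g(x) · h(x) with h(x) = 2·x^2 - x + 3. Hence g | f, i.e. f ∈ (g).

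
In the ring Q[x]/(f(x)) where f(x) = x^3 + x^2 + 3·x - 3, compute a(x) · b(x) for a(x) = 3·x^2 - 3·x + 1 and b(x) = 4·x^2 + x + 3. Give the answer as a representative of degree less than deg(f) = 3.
First multiply in Q[x] without reducing: a · b = 12·x^4 - 9·x^3 + 10·x^2 - 8·x + 3. Now divide by f(x) = x^3 + x^2 + 3·x - 3, eliminating the leading term at each step:
  leading term 12·x^4: subtract (12·x)·f(x) = 12·x^4 + 12·x^3 + 36·x^2 - 36·x, leaving -21·x^3 - 26·x^2 + 28·x + 3
  leading term -21·x^3: subtract (-21)·f(x) = -21·x^3 - 21·x^2 - 63·x + 63, leaving -5·x^2 + 91·x - 60
The degree is now < 3, so this is the remainder. Hence a · b ≡ -5·x^2 + 91·x - 60 in Q[x]/(f).

Final answer: a · b ≡ -5·x^2 + 91·x - 60 (mod f(x))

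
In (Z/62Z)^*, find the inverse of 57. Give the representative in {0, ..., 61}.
57^(−1) ≡ 37 (mod 62)

Apply the extended Euclidean algorithm to (62, 57), tracking rows (r, s, t) with s·62 + t·57 = r. Each division r_prev = q·r_cur + r_new produces the new row as (previous row) − q·(current row):
  row A: (62, 1, 0)   [1·62 + 0·57 = 62]
  row B: (57, 0, 1)   [0·62 + 1·57 = 57]
  62 = 1·57 + 5   → row C = row A − 1·row B = (5, 1, −1)   [check: 1·62 − 1·57 = 5]
  57 = 11·5 + 2   → row D = row B − 11·row C = (2, −11, 12)   [check: −11·62 + 12·57 = 2]
  5 = 2·2 + 1   → row E = row C − 2·row D = (1, 23, −25)   [check: 23·62 − 25·57 = 1]
  2 = 2·1 + 0   → remainder 0, stop. gcd = 1 (last nonzero row E).
The gcd is 1, so 57 is invertible mod 62. The last nonzero row gives 23·62 − 25·57 = 1, so t = −25. So 57^(−1) ≡ −25 ≡ 37 (mod 62). Verify: 57 · 37 = 2109 ≡ 1 (mod 62). ✓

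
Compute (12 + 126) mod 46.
Reduce the summands first: 126 ≡ 34 (mod 46), so 12 + 126 ≡ 12 + 34 (mod 46). 12 + 34 = 46; 46 = 1·46 + 0, so (12 + 126) mod 46 = 0.

Final answer: 0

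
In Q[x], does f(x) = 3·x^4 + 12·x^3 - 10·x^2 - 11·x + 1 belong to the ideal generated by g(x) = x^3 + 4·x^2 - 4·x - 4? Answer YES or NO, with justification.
In Q[x] the ideal (g) consists of all multiples of g, so f ∈ (g) iff g | f, i.e. iff the remainder of f on division by g is 0. Divide f by g (g is monic, so eliminate the leading term of the running remainder at each step):
  leading term 3·x^4: subtract (3·x)·g(x) = 3·x^4 + 12·x^3 - 12·x^2 - 12·x, leaving 2·x^2 + x + 1
The remainder r(x) = 2·x^2 + x + 1 ≠ 0 (and deg r < deg g), so g ∤ f, i.e. f ∉ (g).

Final answer: NO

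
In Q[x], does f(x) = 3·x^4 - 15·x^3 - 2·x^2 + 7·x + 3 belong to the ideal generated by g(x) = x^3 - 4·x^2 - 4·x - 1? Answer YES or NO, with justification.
NO

In Q[x] the ideal (g) consists of all multiples of g, so f ∈ (g) iff g | f, i.e. iff the remainder of f on division by g is 0. Divide f by g (g is monic, so eliminate the leading term of the running remainder at each step):
  leading term 3·x^4: subtract (3·x)·g(x) = 3·x^4 - 12·x^3 - 12·x^2 - 3·x, leaving -3·x^3 + 10·x^2 + 10·x + 3
  leading term -3·x^3: subtract (-3)·g(x) = -3·x^3 + 12·x^2 + 12·x + 3, leaving -2·x^2 - 2·x
The remainder r(x) = -2·x^2 - 2·x ≠ 0 (and deg r < deg g), so g ∤ f, i.e. f ∉ (g).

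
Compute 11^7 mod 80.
Use repeated squaring. Binary(7) = 111. Walk through the bits of the exponent 7 left-to-right: at each bit after the leading one, square the running value, then multiply by 11 if the bit is 1 (always reducing mod 80):
  bit 1 = 1 (leading): start with 11.
  bit 2 = 1: square 11^2 = 121 ≡ 41; bit is 1, so multiply 41·11 = 451 ≡ 51 (mod 80).
  bit 3 = 1: square 51^2 = 2601 ≡ 41; bit is 1, so multiply 41·11 = 451 ≡ 51 (mod 80).
Final value: 11^7 ≡ 51 (mod 80).

Final answer: 51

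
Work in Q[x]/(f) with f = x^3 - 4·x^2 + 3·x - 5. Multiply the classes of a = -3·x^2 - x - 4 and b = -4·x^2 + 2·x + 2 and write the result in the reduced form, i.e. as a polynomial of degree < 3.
First multiply in Q[x] without reducing: a · b = 12·x^4 - 2·x^3 + 8·x^2 - 10·x - 8. Now divide by f(x) = x^3 - 4·x^2 + 3·x - 5, eliminating the leading term at each step:
  leading term 12·x^4: subtract (12·x)·f(x) = 12·x^4 - 48·x^3 + 36·x^2 - 60·x, leaving 46·x^3 - 28·x^2 + 50·x - 8
  leading term 46·x^3: subtract (46)·f(x) = 46·x^3 - 184·x^2 + 138·x - 230, leaving 156·x^2 - 88·x + 222
The degree is now < 3, so this is the remainder. Hence a · b ≡ 156·x^2 - 88·x + 222 in Q[x]/(f).

Final answer: a · b ≡ 156·x^2 - 88·x + 222 (mod f(x))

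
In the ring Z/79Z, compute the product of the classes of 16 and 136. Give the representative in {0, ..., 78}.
43

Reduce the factors first: 136 ≡ 57 (mod 79), so 16 · 136 ≡ 16 · 57 (mod 79). 16 · 57 = 912. Dividing by 79: 912 = 11·79 + 43. So (16 · 136) mod 79 = 43.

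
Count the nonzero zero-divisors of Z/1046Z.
In Z/1046Z each nonzero element is either a unit (gcd with 1046 is 1) or a zero-divisor (gcd > 1). The number of units is φ(1046): factorise 1046 = 2 · 523, so φ(1046) = (2 − 1) · (523 − 1) = 1 · 522 = 522. The nonzero elements number 1046 − 1 = 1045. Hence the nonzero zero-divisors number 1045 − 522 = 523.

Final answer: Z/1046Z has 523 nonzero zero-divisors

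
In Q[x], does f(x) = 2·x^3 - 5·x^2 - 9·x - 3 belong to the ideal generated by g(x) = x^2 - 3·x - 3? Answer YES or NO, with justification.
In Q[x] the ideal (g) consists of all multiples of g, so f ∈ (g) iff g | f, i.e. iff the remainder of f on division by g is 0. Divide f by g (g is monic, so eliminate the leading term of the running remainder at each step):
  leading term 2·x^3: subtract (2·x)·g(x) = 2·x^3 - 6·x^2 - 6·x, leaving x^2 - 3·x - 3
  leading term x^2: subtract (1)·g(x) = x^2 - 3·x - 3, leaving 0
The remainder is 0, so f(x) = g(x) · h(x) with h(x) = 2·x + 1. Hence g | f, i.e. f ∈ (g).

Final answer: YES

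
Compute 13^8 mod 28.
1

Use repeated squaring. Binary(8) = 1000. Walk through the bits of the exponent 8 left-to-right: at each bit after the leading one, square the running value, then multiply by 13 if the bit is 1 (always reducing mod 28):
  bit 1 = 1 (leading): start with 13.
  bit 2 = 0: square 13^2 = 169 ≡ 1 (mod 28).
  bit 3 = 0: square 1^2 = 1 (mod 28).
  bit 4 = 0: square 1^2 = 1 (mod 28).
Final value: 13^8 ≡ 1 (mod 28).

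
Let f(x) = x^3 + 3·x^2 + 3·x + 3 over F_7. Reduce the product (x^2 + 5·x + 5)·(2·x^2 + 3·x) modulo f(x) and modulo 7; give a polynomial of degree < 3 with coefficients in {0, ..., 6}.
Multiply as integer polynomials: a · b = 2·x^4 + 13·x^3 + 25·x^2 + 15·x. Reducing coefficients mod 7: a · b ≡ 2·x^4 + 6·x^3 + 4·x^2 + x. Now divide by f(x) = x^3 + 3·x^2 + 3·x + 3 in F_7[x], eliminating the leading term at each step:
  leading term 2·x^4: subtract (2·x)·f(x) = 2·x^4 + 6·x^3 + 6·x^2 + 6·x, leaving 5·x^2 + 2·x (coefficients mod 7)
The degree is now < 3, so this is the remainder. Hence a · b ≡ 5·x^2 + 2·x in F_7[x]/(f).

Final answer: a · b ≡ 5·x^2 + 2·x (mod f(x))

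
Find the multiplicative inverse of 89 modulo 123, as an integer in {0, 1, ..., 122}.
89^(−1) ≡ 47 (mod 123)

Apply the extended Euclidean algorithm to (123, 89), tracking rows (r, s, t) with s·123 + t·89 = r. Each division r_prev = q·r_cur + r_new produces the new row as (previous row) − q·(current row):
  row A: (123, 1, 0)   [1·123 + 0·89 = 123]
  row B: (89, 0, 1)   [0·123 + 1·89 = 89]
  123 = 1·89 + 34   → row C = row A − 1·row B = (34, 1, −1)   [check: 1·123 − 1·89 = 34]
  89 = 2·34 + 21   → row D = row B − 2·row C = (21, −2, 3)   [check: −2·123 + 3·89 = 21]
  34 = 1·21 + 13   → row E = row C − 1·row D = (13, 3, −4)   [check: 3·123 − 4·89 = 13]
  21 = 1·13 + 8   → row F = row D − 1·row E = (8, −5, 7)   [check: −5·123 + 7·89 = 8]
  13 = 1·8 + 5   → row G = row E − 1·row F = (5, 8, −11)   [check: 8·123 − 11·89 = 5]
  8 = 1·5 + 3   → row H = row F − 1·row G = (3, −13, 18)   [check: −13·123 + 18·89 = 3]
  5 = 1·3 + 2   → row I = row G − 1·row H = (2, 21, −29)   [check: 21·123 − 29·89 = 2]
  3 = 1·2 + 1   → row J = row H − 1·row I = (1, −34, 47)   [check: −34·123 + 47·89 = 1]
  2 = 2·1 + 0   → remainder 0, stop. gcd = 1 (last nonzero row J).
The gcd is 1, so 89 is invertible mod 123. The last nonzero row gives −34·123 + 47·89 = 1, so t = 47. So 89^(−1) ≡ 47 (mod 123). Verify: 89 · 47 = 4183 ≡ 1 (mod 123). ✓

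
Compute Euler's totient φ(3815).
φ(3815) = 2592

φ is multiplicative, with φ(p^e) = p^e − p^(e−1). Factorise 3815 = 5 · 7 · 109. Then
  φ(3815) = (5 − 1) · (7 − 1) · (109 − 1) = 4 · 6 · 108 = 2592.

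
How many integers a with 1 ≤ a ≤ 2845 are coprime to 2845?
2272

The number of a ∈ {1, ..., 2845} with gcd(a, 2845) = 1 is by definition Euler's totient φ(2845). φ is multiplicative, with φ(p^e) = p^e − p^(e−1). Factorise 2845 = 5 · 569. Then
  φ(2845) = (5 − 1) · (569 − 1) = 4 · 568 = 2272.
So there are 2272 such integers.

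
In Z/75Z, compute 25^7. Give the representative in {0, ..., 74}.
25

Use repeated squaring. Binary(7) = 111. Walk through the bits of the exponent 7 left-to-right: at each bit after the leading one, square the running value, then multiply by 25 if the bit is 1 (always reducing mod 75):
  bit 1 = 1 (leading): start with 25.
  bit 2 = 1: square 25^2 = 625 ≡ 25; bit is 1, so multiply 25·25 = 625 ≡ 25 (mod 75).
  bit 3 = 1: square 25^2 = 625 ≡ 25; bit is 1, so multiply 25·25 = 625 ≡ 25 (mod 75).
Final value: 25^7 ≡ 25 (mod 75).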